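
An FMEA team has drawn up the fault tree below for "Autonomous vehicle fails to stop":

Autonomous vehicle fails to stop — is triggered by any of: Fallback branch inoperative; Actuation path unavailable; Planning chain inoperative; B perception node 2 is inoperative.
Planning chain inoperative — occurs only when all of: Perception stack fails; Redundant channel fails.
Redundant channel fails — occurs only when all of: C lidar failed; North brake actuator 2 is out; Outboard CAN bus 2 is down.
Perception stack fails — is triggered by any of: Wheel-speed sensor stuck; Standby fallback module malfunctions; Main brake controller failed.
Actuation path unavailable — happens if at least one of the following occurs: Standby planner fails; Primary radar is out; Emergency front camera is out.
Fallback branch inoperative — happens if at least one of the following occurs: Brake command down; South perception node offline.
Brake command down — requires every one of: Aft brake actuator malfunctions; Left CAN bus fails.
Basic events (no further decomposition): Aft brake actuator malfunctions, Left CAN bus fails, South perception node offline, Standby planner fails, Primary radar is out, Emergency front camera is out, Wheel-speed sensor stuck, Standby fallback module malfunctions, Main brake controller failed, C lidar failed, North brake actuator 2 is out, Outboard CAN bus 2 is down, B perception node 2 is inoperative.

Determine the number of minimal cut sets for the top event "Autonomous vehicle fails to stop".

9

Brake command down [AND]: one cut set from each child combined → 1 × 1 = 1 cut set(s).
Fallback branch inoperative [OR]: union of children's cut sets → 2 cut set(s).
Actuation path unavailable [OR]: union of children's cut sets → 3 cut set(s).
Perception stack fails [OR]: union of children's cut sets → 3 cut set(s).
Redundant channel fails [AND]: one cut set from each child combined → 1 × 1 × 1 = 1 cut set(s).
Planning chain inoperative [AND]: one cut set from each child combined → 3 × 1 = 3 cut set(s).
Autonomous vehicle fails to stop [OR]: union of children's cut sets → 9 cut set(s).
Minimal cut sets: {Aft brake actuator malfunctions, Left CAN bus fails}; {South perception node offline}; {Standby planner fails}; {Primary radar is out}; {Emergency front camera is out}; {C lidar failed, North brake actuator 2 is out, Outboard CAN bus 2 is down, Wheel-speed sensor stuck}; {C lidar failed, North brake actuator 2 is out, Outboard CAN bus 2 is down, Standby fallback module malfunctions}; {C lidar failed, Main brake controller failed, North brake actuator 2 is out, Outboard CAN bus 2 is down}; {B perception node 2 is inoperative}.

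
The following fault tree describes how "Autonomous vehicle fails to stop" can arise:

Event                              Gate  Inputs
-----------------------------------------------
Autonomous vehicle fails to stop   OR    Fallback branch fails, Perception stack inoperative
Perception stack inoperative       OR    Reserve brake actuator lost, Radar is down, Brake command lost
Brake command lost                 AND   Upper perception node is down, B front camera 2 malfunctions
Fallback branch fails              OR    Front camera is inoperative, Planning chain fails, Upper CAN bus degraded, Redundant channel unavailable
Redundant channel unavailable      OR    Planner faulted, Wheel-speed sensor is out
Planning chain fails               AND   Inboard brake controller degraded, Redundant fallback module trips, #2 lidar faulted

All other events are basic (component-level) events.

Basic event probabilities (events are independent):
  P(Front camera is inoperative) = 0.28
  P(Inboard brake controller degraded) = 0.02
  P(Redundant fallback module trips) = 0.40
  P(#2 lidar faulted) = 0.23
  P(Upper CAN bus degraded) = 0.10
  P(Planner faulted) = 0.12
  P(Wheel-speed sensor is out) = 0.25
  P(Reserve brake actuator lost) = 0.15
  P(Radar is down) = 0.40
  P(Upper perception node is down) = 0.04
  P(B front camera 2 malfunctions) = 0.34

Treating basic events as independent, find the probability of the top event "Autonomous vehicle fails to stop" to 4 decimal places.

P(Planning chain fails) [AND] = 0.02 × 0.40 × 0.23 = 0.001840
P(Redundant channel unavailable) [OR] = 1 − (1−0.12) × (1−0.25) = 0.340000
P(Fallback branch fails) [OR] = 1 − (1−0.28) × (1−0.001840) × (1−0.10) × (1−0.340000) = 0.573107
P(Brake command lost) [AND] = 0.04 × 0.34 = 0.013600
P(Perception stack inoperative) [OR] = 1 − (1−0.15) × (1−0.40) × (1−0.013600) = 0.496936
P(Autonomous vehicle fails to stop) [OR] = 1 − (1−0.573107) × (1−0.496936) = 0.785245
Rounded to 4 decimal places: P(Autonomous vehicle fails to stop) ≈ 0.7852.

0.7852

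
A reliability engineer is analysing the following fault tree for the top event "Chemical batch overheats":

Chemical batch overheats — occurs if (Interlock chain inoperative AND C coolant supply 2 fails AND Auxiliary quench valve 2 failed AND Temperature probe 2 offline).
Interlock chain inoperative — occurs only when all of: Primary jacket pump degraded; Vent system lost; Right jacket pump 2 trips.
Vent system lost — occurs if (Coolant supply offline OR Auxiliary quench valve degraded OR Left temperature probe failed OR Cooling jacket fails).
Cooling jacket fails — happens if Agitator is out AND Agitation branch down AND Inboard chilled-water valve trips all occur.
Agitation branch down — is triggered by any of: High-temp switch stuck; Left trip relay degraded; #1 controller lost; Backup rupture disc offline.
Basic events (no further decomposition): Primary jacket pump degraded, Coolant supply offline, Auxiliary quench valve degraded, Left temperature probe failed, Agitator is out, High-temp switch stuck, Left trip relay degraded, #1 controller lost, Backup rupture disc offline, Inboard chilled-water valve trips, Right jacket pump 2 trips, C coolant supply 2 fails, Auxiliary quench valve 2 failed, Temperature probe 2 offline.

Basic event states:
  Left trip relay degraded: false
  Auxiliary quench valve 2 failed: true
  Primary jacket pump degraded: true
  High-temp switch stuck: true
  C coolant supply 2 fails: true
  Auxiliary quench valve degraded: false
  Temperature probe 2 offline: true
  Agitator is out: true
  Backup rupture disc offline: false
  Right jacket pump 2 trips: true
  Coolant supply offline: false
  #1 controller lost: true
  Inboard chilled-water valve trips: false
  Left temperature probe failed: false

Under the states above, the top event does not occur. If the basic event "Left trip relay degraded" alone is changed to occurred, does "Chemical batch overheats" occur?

Counterfactual: set "Left trip relay degraded" to occurred.
Agitation branch down [OR]: High-temp switch stuck=occurs, Left trip relay degraded=occurs, #1 controller lost=occurs, Backup rupture disc offline=not → at least one input occurs → occurs.
Cooling jacket fails [AND]: Agitator is out=occurs, Agitation branch down=occurs, Inboard chilled-water valve trips=not → not all inputs occur → does not occur.
Vent system lost [OR]: Coolant supply offline=not, Auxiliary quench valve degraded=not, Left temperature probe failed=not, Cooling jacket fails=not → no input occurs → does not occur.
Interlock chain inoperative [AND]: Primary jacket pump degraded=occurs, Vent system lost=not, Right jacket pump 2 trips=occurs → not all inputs occur → does not occur.
Chemical batch overheats [AND]: Interlock chain inoperative=not, C coolant supply 2 fails=occurs, Auxiliary quench valve 2 failed=occurs, Temperature probe 2 offline=occurs → not all inputs occur → does not occur.

No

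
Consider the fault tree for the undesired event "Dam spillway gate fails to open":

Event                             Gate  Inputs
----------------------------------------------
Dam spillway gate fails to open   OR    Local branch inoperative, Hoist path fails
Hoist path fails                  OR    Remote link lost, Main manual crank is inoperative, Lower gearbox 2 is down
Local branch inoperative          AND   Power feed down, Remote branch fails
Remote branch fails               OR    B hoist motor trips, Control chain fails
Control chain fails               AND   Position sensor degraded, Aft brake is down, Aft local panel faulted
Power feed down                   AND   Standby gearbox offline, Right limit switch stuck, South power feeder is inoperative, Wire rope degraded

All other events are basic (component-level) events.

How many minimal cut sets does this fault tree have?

Power feed down [AND]: one cut set from each child combined → 1 × 1 × 1 × 1 = 1 cut set(s).
Control chain fails [AND]: one cut set from each child combined → 1 × 1 × 1 = 1 cut set(s).
Remote branch fails [OR]: union of children's cut sets → 2 cut set(s).
Local branch inoperative [AND]: one cut set from each child combined → 1 × 2 = 2 cut set(s).
Hoist path fails [OR]: union of children's cut sets → 3 cut set(s).
Dam spillway gate fails to open [OR]: union of children's cut sets → 5 cut set(s).
Minimal cut sets: {B hoist motor trips, Right limit switch stuck, South power feeder is inoperative, Standby gearbox offline, Wire rope degraded}; {Aft brake is down, Aft local panel faulted, Position sensor degraded, Right limit switch stuck, South power feeder is inoperative, Standby gearbox offline, Wire rope degraded}; {Remote link lost}; {Main manual crank is inoperative}; {Lower gearbox 2 is down}.

5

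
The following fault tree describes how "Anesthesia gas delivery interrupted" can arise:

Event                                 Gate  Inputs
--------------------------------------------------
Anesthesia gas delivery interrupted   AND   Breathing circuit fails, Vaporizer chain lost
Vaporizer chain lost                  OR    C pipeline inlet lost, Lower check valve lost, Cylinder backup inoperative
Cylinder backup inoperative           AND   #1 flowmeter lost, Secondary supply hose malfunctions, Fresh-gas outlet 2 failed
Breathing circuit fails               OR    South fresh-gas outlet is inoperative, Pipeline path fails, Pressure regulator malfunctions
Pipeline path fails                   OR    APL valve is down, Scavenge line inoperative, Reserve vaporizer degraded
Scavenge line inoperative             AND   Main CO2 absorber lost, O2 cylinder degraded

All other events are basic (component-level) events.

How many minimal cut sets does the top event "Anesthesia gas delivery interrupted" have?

15

Scavenge line inoperative [AND]: one cut set from each child combined → 1 × 1 = 1 cut set(s).
Pipeline path fails [OR]: union of children's cut sets → 3 cut set(s).
Breathing circuit fails [OR]: union of children's cut sets → 5 cut set(s).
Cylinder backup inoperative [AND]: one cut set from each child combined → 1 × 1 × 1 = 1 cut set(s).
Vaporizer chain lost [OR]: union of children's cut sets → 3 cut set(s).
Anesthesia gas delivery interrupted [AND]: one cut set from each child combined → 5 × 3 = 15 cut set(s).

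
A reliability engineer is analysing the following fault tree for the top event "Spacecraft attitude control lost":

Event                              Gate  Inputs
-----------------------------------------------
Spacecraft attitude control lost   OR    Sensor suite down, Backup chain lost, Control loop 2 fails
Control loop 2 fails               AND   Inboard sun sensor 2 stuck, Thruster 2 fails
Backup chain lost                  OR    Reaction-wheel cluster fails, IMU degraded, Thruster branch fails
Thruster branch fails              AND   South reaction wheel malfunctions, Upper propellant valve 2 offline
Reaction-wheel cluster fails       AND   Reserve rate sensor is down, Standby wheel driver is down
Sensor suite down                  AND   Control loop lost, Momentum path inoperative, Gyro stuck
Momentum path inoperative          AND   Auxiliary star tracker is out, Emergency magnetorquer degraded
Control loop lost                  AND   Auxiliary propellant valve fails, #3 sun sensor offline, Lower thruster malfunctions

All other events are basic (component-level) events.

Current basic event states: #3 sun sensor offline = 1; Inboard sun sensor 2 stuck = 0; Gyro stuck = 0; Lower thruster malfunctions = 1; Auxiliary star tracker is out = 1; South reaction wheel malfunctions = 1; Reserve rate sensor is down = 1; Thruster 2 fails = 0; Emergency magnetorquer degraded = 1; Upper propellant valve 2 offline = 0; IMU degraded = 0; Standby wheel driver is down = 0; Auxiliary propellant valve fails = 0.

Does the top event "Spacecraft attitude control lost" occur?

Control loop lost [AND]: Auxiliary propellant valve fails=not, #3 sun sensor offline=occurs, Lower thruster malfunctions=occurs → not all inputs occur → does not occur.
Momentum path inoperative [AND]: Auxiliary star tracker is out=occurs, Emergency magnetorquer degraded=occurs → all inputs occur → occurs.
Sensor suite down [AND]: Control loop lost=not, Momentum path inoperative=occurs, Gyro stuck=not → not all inputs occur → does not occur.
Reaction-wheel cluster fails [AND]: Reserve rate sensor is down=occurs, Standby wheel driver is down=not → not all inputs occur → does not occur.
Thruster branch fails [AND]: South reaction wheel malfunctions=occurs, Upper propellant valve 2 offline=not → not all inputs occur → does not occur.
Backup chain lost [OR]: Reaction-wheel cluster fails=not, IMU degraded=not, Thruster branch fails=not → no input occurs → does not occur.
Control loop 2 fails [AND]: Inboard sun sensor 2 stuck=not, Thruster 2 fails=not → not all inputs occur → does not occur.
Spacecraft attitude control lost [OR]: Sensor suite down=not, Backup chain lost=not, Control loop 2 fails=not → no input occurs → does not occur.

No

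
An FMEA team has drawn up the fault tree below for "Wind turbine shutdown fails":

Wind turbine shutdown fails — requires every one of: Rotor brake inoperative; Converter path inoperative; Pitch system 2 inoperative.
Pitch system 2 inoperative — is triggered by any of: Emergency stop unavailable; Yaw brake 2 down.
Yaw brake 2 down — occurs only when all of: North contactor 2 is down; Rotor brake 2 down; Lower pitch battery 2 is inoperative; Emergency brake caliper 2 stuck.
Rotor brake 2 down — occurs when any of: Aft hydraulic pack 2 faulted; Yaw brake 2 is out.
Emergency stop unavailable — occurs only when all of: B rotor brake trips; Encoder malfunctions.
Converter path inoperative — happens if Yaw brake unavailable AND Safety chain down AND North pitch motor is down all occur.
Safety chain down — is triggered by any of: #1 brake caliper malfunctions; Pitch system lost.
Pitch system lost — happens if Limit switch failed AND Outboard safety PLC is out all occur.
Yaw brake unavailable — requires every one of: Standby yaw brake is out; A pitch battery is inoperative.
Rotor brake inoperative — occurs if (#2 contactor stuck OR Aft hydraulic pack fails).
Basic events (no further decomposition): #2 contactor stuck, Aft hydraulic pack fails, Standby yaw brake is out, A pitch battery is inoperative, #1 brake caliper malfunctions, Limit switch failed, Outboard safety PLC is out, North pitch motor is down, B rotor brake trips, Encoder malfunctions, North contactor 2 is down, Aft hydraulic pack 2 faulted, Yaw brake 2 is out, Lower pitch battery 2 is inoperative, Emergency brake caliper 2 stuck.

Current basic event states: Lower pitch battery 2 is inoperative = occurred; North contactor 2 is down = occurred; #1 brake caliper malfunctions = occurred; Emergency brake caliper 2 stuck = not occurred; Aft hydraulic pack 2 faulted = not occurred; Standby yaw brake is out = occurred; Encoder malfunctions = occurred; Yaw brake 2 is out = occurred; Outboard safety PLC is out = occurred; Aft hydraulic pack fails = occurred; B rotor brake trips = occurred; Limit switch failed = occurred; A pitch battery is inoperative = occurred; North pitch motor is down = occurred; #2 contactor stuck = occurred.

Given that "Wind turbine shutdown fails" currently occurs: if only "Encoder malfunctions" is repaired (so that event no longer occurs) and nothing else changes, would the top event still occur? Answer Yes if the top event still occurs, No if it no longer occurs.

No

Counterfactual: set "Encoder malfunctions" to not occurred.
Rotor brake inoperative [OR]: #2 contactor stuck=occurs, Aft hydraulic pack fails=occurs → at least one input occurs → occurs.
Yaw brake unavailable [AND]: Standby yaw brake is out=occurs, A pitch battery is inoperative=occurs → all inputs occur → occurs.
Pitch system lost [AND]: Limit switch failed=occurs, Outboard safety PLC is out=occurs → all inputs occur → occurs.
Safety chain down [OR]: #1 brake caliper malfunctions=occurs, Pitch system lost=occurs → at least one input occurs → occurs.
Converter path inoperative [AND]: Yaw brake unavailable=occurs, Safety chain down=occurs, North pitch motor is down=occurs → all inputs occur → occurs.
Emergency stop unavailable [AND]: B rotor brake trips=occurs, Encoder malfunctions=not → not all inputs occur → does not occur.
Rotor brake 2 down [OR]: Aft hydraulic pack 2 faulted=not, Yaw brake 2 is out=occurs → at least one input occurs → occurs.
Yaw brake 2 down [AND]: North contactor 2 is down=occurs, Rotor brake 2 down=occurs, Lower pitch battery 2 is inoperative=occurs, Emergency brake caliper 2 stuck=not → not all inputs occur → does not occur.
Pitch system 2 inoperative [OR]: Emergency stop unavailable=not, Yaw brake 2 down=not → no input occurs → does not occur.
Wind turbine shutdown fails [AND]: Rotor brake inoperative=occurs, Converter path inoperative=occurs, Pitch system 2 inoperative=not → not all inputs occur → does not occur.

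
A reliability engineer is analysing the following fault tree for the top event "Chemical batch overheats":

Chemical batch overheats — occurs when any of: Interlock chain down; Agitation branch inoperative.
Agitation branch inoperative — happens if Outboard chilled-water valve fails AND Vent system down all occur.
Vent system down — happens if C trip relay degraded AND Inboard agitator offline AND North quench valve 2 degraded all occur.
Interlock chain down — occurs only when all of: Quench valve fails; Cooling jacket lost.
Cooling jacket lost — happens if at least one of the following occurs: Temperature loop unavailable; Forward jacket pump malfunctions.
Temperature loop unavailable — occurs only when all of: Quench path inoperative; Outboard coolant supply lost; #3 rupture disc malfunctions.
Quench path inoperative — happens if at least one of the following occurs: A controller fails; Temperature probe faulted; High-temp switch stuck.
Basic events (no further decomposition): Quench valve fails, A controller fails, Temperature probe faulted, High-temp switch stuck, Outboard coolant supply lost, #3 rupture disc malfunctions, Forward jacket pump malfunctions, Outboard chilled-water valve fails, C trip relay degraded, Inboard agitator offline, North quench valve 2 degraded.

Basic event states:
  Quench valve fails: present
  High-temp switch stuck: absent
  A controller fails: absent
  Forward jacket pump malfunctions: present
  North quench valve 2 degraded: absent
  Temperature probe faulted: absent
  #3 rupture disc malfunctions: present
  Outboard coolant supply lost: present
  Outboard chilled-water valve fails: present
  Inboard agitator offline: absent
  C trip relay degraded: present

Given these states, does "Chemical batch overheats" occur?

Yes

Quench path inoperative [OR]: A controller fails=not, Temperature probe faulted=not, High-temp switch stuck=not → no input occurs → does not occur.
Temperature loop unavailable [AND]: Quench path inoperative=not, Outboard coolant supply lost=occurs, #3 rupture disc malfunctions=occurs → not all inputs occur → does not occur.
Cooling jacket lost [OR]: Temperature loop unavailable=not, Forward jacket pump malfunctions=occurs → at least one input occurs → occurs.
Interlock chain down [AND]: Quench valve fails=occurs, Cooling jacket lost=occurs → all inputs occur → occurs.
Vent system down [AND]: C trip relay degraded=occurs, Inboard agitator offline=not, North quench valve 2 degraded=not → not all inputs occur → does not occur.
Agitation branch inoperative [AND]: Outboard chilled-water valve fails=occurs, Vent system down=not → not all inputs occur → does not occur.
Chemical batch overheats [OR]: Interlock chain down=occurs, Agitation branch inoperative=not → at least one input occurs → occurs.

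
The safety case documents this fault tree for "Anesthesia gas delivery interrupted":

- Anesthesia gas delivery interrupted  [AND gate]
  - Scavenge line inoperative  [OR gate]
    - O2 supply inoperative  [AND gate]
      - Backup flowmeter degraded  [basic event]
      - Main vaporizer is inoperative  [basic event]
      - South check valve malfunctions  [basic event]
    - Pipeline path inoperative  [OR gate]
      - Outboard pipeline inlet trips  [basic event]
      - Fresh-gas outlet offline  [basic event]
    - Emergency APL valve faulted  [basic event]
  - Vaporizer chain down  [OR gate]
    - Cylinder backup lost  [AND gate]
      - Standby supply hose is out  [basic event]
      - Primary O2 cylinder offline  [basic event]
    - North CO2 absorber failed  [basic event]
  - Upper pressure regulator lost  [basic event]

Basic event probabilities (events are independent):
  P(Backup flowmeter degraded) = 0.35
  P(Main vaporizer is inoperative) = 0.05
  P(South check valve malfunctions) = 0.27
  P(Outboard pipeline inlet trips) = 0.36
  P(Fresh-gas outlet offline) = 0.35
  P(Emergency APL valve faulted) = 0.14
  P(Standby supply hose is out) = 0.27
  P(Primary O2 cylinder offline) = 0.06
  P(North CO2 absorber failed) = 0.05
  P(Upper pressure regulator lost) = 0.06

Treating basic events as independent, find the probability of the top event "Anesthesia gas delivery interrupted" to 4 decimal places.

P(O2 supply inoperative) [AND] = 0.35 × 0.05 × 0.27 = 0.004725
P(Pipeline path inoperative) [OR] = 1 − (1−0.36) × (1−0.35) = 0.584000
P(Scavenge line inoperative) [OR] = 1 − (1−0.004725) × (1−0.584000) × (1−0.14) = 0.643930
P(Cylinder backup lost) [AND] = 0.27 × 0.06 = 0.016200
P(Vaporizer chain down) [OR] = 1 − (1−0.016200) × (1−0.05) = 0.065390
P(Anesthesia gas delivery interrupted) [AND] = 0.643930 × 0.065390 × 0.06 = 0.002526
Rounded to 4 decimal places: P(Anesthesia gas delivery interrupted) ≈ 0.0025.

0.0025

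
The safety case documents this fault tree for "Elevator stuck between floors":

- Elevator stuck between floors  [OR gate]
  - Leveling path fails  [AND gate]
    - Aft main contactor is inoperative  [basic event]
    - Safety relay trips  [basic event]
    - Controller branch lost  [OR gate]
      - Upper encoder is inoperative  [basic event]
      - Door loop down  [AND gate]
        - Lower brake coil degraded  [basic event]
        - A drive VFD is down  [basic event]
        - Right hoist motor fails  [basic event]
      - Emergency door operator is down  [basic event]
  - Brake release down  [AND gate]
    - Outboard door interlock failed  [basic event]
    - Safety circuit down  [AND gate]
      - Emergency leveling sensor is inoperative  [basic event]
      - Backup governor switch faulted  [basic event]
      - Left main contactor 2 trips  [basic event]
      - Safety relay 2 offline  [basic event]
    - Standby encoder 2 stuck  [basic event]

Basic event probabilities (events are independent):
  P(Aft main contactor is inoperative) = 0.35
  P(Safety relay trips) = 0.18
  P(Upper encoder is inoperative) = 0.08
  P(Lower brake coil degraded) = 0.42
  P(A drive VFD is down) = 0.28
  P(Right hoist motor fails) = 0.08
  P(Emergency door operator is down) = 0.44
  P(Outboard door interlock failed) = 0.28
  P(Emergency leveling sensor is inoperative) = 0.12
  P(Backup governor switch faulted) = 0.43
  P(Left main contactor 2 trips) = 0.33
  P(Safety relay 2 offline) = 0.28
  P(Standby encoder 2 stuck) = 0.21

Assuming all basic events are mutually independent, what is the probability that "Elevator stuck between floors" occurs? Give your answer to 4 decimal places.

P(Door loop down) [AND] = 0.42 × 0.28 × 0.08 = 0.009408
P(Controller branch lost) [OR] = 1 − (1−0.08) × (1−0.009408) × (1−0.44) = 0.489647
P(Leveling path fails) [AND] = 0.35 × 0.18 × 0.489647 = 0.030848
P(Safety circuit down) [AND] = 0.12 × 0.43 × 0.33 × 0.28 = 0.004768
P(Brake release down) [AND] = 0.28 × 0.004768 × 0.21 = 0.000280
P(Elevator stuck between floors) [OR] = 1 − (1−0.030848) × (1−0.000280) = 0.031119
Rounded to 4 decimal places: P(Elevator stuck between floors) ≈ 0.0311.

0.0311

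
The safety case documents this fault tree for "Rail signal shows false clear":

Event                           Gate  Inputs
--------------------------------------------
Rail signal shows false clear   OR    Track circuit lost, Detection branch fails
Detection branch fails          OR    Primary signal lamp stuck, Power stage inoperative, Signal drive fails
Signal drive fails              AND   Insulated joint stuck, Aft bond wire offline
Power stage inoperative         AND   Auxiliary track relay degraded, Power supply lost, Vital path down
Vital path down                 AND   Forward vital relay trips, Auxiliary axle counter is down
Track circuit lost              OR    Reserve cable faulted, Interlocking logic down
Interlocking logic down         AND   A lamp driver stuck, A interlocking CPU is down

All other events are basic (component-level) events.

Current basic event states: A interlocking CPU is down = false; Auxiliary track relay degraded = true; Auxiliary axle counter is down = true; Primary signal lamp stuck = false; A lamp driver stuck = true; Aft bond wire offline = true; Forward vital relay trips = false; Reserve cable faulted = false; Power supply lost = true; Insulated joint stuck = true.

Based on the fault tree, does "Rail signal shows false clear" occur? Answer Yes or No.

Yes

Interlocking logic down [AND]: A lamp driver stuck=occurs, A interlocking CPU is down=not → not all inputs occur → does not occur.
Track circuit lost [OR]: Reserve cable faulted=not, Interlocking logic down=not → no input occurs → does not occur.
Vital path down [AND]: Forward vital relay trips=not, Auxiliary axle counter is down=occurs → not all inputs occur → does not occur.
Power stage inoperative [AND]: Auxiliary track relay degraded=occurs, Power supply lost=occurs, Vital path down=not → not all inputs occur → does not occur.
Signal drive fails [AND]: Insulated joint stuck=occurs, Aft bond wire offline=occurs → all inputs occur → occurs.
Detection branch fails [OR]: Primary signal lamp stuck=not, Power stage inoperative=not, Signal drive fails=occurs → at least one input occurs → occurs.
Rail signal shows false clear [OR]: Track circuit lost=not, Detection branch fails=occurs → at least one input occurs → occurs.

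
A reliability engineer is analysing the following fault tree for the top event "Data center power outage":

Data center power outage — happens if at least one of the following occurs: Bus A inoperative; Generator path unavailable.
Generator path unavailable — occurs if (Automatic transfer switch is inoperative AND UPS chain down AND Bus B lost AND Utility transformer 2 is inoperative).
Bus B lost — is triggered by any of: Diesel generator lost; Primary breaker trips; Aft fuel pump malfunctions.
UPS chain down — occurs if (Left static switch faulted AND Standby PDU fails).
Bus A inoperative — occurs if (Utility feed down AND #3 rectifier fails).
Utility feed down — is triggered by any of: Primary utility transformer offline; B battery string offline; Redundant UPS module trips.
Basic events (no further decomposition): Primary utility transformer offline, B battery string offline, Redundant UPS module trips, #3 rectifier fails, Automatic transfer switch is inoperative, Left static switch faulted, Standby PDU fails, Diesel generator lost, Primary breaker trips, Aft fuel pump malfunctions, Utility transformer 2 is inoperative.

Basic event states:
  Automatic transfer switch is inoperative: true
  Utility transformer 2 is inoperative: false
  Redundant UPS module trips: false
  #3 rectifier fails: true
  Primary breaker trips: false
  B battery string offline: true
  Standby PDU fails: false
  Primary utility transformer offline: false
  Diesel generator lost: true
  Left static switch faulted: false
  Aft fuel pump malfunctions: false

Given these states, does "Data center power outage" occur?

Utility feed down [OR]: Primary utility transformer offline=not, B battery string offline=occurs, Redundant UPS module trips=not → at least one input occurs → occurs.
Bus A inoperative [AND]: Utility feed down=occurs, #3 rectifier fails=occurs → all inputs occur → occurs.
UPS chain down [AND]: Left static switch faulted=not, Standby PDU fails=not → not all inputs occur → does not occur.
Bus B lost [OR]: Diesel generator lost=occurs, Primary breaker trips=not, Aft fuel pump malfunctions=not → at least one input occurs → occurs.
Generator path unavailable [AND]: Automatic transfer switch is inoperative=occurs, UPS chain down=not, Bus B lost=occurs, Utility transformer 2 is inoperative=not → not all inputs occur → does not occur.
Data center power outage [OR]: Bus A inoperative=occurs, Generator path unavailable=not → at least one input occurs → occurs.

Yes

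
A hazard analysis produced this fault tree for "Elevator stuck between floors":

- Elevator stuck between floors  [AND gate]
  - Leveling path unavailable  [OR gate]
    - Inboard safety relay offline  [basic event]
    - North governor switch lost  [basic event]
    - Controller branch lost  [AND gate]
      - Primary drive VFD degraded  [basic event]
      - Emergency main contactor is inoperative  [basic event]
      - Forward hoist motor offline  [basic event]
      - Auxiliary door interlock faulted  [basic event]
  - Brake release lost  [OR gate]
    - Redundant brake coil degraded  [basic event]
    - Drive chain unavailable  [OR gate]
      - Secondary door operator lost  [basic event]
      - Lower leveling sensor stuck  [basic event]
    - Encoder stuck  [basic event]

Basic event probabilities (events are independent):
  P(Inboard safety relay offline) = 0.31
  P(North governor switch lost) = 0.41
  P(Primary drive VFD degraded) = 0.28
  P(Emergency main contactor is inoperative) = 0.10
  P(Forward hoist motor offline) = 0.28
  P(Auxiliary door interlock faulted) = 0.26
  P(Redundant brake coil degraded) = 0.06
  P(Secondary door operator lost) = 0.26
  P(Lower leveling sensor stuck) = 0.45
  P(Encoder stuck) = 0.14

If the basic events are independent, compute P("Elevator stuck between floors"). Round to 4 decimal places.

0.3984

P(Controller branch lost) [AND] = 0.28 × 0.10 × 0.28 × 0.26 = 0.002038
P(Leveling path unavailable) [OR] = 1 − (1−0.31) × (1−0.41) × (1−0.002038) = 0.593730
P(Drive chain unavailable) [OR] = 1 − (1−0.26) × (1−0.45) = 0.593000
P(Brake release lost) [OR] = 1 − (1−0.06) × (1−0.593000) × (1−0.14) = 0.670981
P(Elevator stuck between floors) [AND] = 0.593730 × 0.670981 = 0.398382
Rounded to 4 decimal places: P(Elevator stuck between floors) ≈ 0.3984.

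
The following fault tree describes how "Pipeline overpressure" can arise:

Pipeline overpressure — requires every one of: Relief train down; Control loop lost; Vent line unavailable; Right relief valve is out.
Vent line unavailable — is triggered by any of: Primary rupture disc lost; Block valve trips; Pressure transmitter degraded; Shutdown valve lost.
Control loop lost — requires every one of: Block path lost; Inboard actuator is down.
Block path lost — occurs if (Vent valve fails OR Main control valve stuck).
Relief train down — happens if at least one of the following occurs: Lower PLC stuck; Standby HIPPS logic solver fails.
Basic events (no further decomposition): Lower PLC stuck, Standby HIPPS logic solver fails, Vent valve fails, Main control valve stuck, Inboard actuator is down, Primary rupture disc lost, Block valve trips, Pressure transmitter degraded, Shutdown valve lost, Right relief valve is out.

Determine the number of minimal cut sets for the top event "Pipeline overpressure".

Relief train down [OR]: union of children's cut sets → 2 cut set(s).
Block path lost [OR]: union of children's cut sets → 2 cut set(s).
Control loop lost [AND]: one cut set from each child combined → 2 × 1 = 2 cut set(s).
Vent line unavailable [OR]: union of children's cut sets → 4 cut set(s).
Pipeline overpressure [AND]: one cut set from each child combined → 2 × 2 × 4 × 1 = 16 cut set(s).

16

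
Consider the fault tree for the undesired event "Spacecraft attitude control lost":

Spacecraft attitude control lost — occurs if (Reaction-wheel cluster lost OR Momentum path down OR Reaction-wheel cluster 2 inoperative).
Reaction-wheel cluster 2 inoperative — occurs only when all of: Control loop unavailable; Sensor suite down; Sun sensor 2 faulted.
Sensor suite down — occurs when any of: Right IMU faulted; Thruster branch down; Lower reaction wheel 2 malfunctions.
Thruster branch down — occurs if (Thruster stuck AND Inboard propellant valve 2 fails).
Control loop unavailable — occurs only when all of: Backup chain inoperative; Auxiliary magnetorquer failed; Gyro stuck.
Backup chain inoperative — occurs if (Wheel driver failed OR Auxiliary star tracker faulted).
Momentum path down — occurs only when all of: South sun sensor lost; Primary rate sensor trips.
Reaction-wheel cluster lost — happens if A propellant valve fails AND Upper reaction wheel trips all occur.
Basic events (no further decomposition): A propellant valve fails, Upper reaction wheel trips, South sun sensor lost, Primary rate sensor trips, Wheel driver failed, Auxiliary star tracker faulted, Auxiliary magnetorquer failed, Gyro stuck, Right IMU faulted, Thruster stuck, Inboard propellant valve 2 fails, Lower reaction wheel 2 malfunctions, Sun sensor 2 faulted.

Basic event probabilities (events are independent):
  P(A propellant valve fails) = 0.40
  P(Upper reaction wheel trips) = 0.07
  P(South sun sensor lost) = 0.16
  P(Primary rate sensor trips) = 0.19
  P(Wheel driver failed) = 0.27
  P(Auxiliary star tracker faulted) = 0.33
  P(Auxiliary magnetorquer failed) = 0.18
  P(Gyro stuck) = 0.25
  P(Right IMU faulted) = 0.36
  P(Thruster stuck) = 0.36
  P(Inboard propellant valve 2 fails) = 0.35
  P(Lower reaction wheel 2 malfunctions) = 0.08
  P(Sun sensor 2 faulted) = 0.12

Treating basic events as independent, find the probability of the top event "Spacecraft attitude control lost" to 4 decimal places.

P(Reaction-wheel cluster lost) [AND] = 0.40 × 0.07 = 0.028000
P(Momentum path down) [AND] = 0.16 × 0.19 = 0.030400
P(Backup chain inoperative) [OR] = 1 − (1−0.27) × (1−0.33) = 0.510900
P(Control loop unavailable) [AND] = 0.510900 × 0.18 × 0.25 = 0.022991
P(Thruster branch down) [AND] = 0.36 × 0.35 = 0.126000
P(Sensor suite down) [OR] = 1 − (1−0.36) × (1−0.126000) × (1−0.08) = 0.485389
P(Reaction-wheel cluster 2 inoperative) [AND] = 0.022991 × 0.485389 × 0.12 = 0.001339
P(Spacecraft attitude control lost) [OR] = 1 − (1−0.028000) × (1−0.030400) × (1−0.001339) = 0.058811
Rounded to 4 decimal places: P(Spacecraft attitude control lost) ≈ 0.0588.

0.0588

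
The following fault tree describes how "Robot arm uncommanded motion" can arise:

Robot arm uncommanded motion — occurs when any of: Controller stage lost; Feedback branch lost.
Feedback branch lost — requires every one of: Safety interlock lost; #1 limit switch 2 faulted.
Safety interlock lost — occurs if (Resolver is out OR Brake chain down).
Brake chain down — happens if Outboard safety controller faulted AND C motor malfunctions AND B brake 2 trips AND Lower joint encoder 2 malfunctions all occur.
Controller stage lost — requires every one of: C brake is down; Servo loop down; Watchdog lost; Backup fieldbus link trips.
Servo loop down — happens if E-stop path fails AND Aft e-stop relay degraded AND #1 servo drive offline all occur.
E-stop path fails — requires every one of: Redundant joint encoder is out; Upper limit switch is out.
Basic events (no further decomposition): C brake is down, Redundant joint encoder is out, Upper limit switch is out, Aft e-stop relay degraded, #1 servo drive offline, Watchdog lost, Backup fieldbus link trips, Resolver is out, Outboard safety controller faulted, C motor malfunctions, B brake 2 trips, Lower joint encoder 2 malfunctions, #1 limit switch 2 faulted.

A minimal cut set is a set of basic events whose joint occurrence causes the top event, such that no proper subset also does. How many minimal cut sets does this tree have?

E-stop path fails [AND]: one cut set from each child combined → 1 × 1 = 1 cut set(s).
Servo loop down [AND]: one cut set from each child combined → 1 × 1 × 1 = 1 cut set(s).
Controller stage lost [AND]: one cut set from each child combined → 1 × 1 × 1 × 1 = 1 cut set(s).
Brake chain down [AND]: one cut set from each child combined → 1 × 1 × 1 × 1 = 1 cut set(s).
Safety interlock lost [OR]: union of children's cut sets → 2 cut set(s).
Feedback branch lost [AND]: one cut set from each child combined → 2 × 1 = 2 cut set(s).
Robot arm uncommanded motion [OR]: union of children's cut sets → 3 cut set(s).
Minimal cut sets: {#1 servo drive offline, Aft e-stop relay degraded, Backup fieldbus link trips, C brake is down, Redundant joint encoder is out, Upper limit switch is out, Watchdog lost}; {#1 limit switch 2 faulted, Resolver is out}; {#1 limit switch 2 faulted, B brake 2 trips, C motor malfunctions, Lower joint encoder 2 malfunctions, Outboard safety controller faulted}.

3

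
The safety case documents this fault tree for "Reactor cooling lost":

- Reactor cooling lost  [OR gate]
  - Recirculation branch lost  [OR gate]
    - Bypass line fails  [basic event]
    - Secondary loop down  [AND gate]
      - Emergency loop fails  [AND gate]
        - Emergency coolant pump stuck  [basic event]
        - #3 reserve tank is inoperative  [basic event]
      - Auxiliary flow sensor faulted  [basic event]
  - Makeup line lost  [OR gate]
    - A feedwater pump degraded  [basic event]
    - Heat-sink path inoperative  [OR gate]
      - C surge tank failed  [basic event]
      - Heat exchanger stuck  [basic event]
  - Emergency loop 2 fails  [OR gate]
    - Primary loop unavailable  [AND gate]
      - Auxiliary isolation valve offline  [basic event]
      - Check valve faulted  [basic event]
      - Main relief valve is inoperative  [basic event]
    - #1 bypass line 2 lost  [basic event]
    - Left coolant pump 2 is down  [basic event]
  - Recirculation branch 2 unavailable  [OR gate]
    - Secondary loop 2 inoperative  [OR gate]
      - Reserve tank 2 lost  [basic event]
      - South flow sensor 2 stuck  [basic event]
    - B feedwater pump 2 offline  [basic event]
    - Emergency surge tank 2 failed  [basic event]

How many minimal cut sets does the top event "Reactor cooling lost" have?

Emergency loop fails [AND]: one cut set from each child combined → 1 × 1 = 1 cut set(s).
Secondary loop down [AND]: one cut set from each child combined → 1 × 1 = 1 cut set(s).
Recirculation branch lost [OR]: union of children's cut sets → 2 cut set(s).
Heat-sink path inoperative [OR]: union of children's cut sets → 2 cut set(s).
Makeup line lost [OR]: union of children's cut sets → 3 cut set(s).
Primary loop unavailable [AND]: one cut set from each child combined → 1 × 1 × 1 = 1 cut set(s).
Emergency loop 2 fails [OR]: union of children's cut sets → 3 cut set(s).
Secondary loop 2 inoperative [OR]: union of children's cut sets → 2 cut set(s).
Recirculation branch 2 unavailable [OR]: union of children's cut sets → 4 cut set(s).
Reactor cooling lost [OR]: union of children's cut sets → 12 cut set(s).

12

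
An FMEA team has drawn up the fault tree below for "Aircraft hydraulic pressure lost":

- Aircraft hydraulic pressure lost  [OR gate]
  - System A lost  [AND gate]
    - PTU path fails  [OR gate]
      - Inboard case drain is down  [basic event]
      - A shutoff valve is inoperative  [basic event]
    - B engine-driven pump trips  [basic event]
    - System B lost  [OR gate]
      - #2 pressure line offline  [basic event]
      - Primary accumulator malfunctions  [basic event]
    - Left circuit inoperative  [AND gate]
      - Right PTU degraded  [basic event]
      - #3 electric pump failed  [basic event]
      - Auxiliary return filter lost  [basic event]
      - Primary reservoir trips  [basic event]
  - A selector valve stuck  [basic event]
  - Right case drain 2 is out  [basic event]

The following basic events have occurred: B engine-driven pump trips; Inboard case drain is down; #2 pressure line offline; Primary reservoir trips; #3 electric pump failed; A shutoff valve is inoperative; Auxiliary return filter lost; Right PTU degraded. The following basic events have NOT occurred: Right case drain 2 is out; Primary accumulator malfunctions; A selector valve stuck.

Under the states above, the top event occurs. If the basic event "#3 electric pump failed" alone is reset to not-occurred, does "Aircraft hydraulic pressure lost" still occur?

Counterfactual: set "#3 electric pump failed" to not occurred.
PTU path fails [OR]: Inboard case drain is down=occurs, A shutoff valve is inoperative=occurs → at least one input occurs → occurs.
System B lost [OR]: #2 pressure line offline=occurs, Primary accumulator malfunctions=not → at least one input occurs → occurs.
Left circuit inoperative [AND]: Right PTU degraded=occurs, #3 electric pump failed=not, Auxiliary return filter lost=occurs, Primary reservoir trips=occurs → not all inputs occur → does not occur.
System A lost [AND]: PTU path fails=occurs, B engine-driven pump trips=occurs, System B lost=occurs, Left circuit inoperative=not → not all inputs occur → does not occur.
Aircraft hydraulic pressure lost [OR]: System A lost=not, A selector valve stuck=not, Right case drain 2 is out=not → no input occurs → does not occur.

No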